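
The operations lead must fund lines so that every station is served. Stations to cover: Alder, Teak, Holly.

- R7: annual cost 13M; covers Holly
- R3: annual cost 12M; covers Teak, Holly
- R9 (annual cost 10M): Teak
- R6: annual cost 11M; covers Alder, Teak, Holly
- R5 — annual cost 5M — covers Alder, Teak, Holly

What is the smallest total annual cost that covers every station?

5

This is a weighted set-cover instance.
R5 alone covers Alder, Teak, Holly — every station.
Total annual cost: 5.
No cover costs less than 5.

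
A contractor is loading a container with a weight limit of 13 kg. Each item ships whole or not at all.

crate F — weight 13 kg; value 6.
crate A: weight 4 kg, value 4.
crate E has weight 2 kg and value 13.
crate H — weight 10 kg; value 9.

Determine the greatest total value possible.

22

Treat it as a binary knapsack problem.
Allowing fractional choices, the relaxed optimum would be about 23.3, but items are indivisible.
crate A + crate E: weight 4 + 2 = 6 ≤ 13, value 4 + 13 = 17.
crate E: weight 2 ≤ 13, value 13.
crate E + crate H: weight 2 + 10 = 12 ≤ 13, value 13 + 9 = 22.
Best is crate E and crate H with total value 22.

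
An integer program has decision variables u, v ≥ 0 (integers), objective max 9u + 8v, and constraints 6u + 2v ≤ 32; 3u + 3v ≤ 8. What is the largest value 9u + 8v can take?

18

Relaxing integrality, the LP optimum is 24.00 at (u,v) = (2.67, 0), which is not an integer point.
(u,v)=(2,0): 6·2+2·0=12≤32, 3·2+3·0=6≤8, objective 18.
(u,v)=(1,1): 6·1+2·1=8≤32, 3·1+3·1=6≤8, objective 17.
(u,v)=(1,0): 6·1+2·0=6≤32, 3·1+3·0=3≤8, objective 9.
No feasible integer point exceeds 18.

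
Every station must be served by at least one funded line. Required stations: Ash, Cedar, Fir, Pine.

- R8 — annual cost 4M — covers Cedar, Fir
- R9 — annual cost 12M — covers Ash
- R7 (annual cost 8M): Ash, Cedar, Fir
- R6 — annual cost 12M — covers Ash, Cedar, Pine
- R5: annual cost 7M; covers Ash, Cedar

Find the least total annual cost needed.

Choose R8 and R6: together they cover Ash, Cedar, Fir, Pine — every station.
Total annual cost: 4 + 12 = 16.
No cover costs less than 16.

16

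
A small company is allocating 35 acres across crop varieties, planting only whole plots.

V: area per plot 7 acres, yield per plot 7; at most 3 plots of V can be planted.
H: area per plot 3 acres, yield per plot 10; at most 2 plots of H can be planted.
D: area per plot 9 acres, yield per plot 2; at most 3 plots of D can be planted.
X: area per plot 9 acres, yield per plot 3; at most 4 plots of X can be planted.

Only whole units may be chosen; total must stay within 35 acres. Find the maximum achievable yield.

H has the best ratio (10/3); taking only H gives at most 2×10 = 20 (stopped by the supply cap of 2).
Mixing does better — 3×V and 2×H: area 27 ≤ 35, yield 3·7 + 2·10 = 41.

41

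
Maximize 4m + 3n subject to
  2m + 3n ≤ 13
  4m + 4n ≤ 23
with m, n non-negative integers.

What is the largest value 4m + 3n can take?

20

Relaxing integrality, the LP optimum is 23.00 at (m,n) = (5.75, 0), which is not an integer point.
(m,n)=(5,0): 2·5+3·0=10≤13, 4·5+4·0=20≤23, objective 20.
(m,n)=(4,1): 2·4+3·1=11≤13, 4·4+4·1=20≤23, objective 19.
(m,n)=(4,0): 2·4+3·0=8≤13, 4·4+4·0=16≤23, objective 16.
No feasible integer point exceeds 20.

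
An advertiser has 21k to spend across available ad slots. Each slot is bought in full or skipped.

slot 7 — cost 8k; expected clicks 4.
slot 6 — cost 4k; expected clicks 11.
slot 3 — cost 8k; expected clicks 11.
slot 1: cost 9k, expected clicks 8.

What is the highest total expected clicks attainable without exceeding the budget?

slot 7 + slot 6 + slot 1: cost 8 + 4 + 9 = 21 ≤ 21, expected clicks 4 + 11 + 8 = 23.
slot 7 + slot 6 + slot 3: cost 8 + 4 + 8 = 20 ≤ 21, expected clicks 4 + 11 + 11 = 26.
slot 6 + slot 3 + slot 1: cost 4 + 8 + 9 = 21 ≤ 21, expected clicks 11 + 11 + 8 = 30.
Best is slot 6, slot 3, and slot 1 with total expected clicks 30.

30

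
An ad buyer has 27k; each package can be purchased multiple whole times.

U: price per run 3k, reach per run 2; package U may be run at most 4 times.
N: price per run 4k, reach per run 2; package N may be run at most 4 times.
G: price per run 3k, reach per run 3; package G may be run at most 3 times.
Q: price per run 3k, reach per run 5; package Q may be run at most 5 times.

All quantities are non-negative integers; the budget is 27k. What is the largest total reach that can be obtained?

This is a bounded integer knapsack.
2×U, 2×G, and 5×Q: price 27 ≤ 27, reach 2·2 + 2·3 + 5·5 = 35.
1×U, 3×G, and 5×Q: price 27 ≤ 27, reach 1·2 + 3·3 + 5·5 = 36.
Best is 36.

36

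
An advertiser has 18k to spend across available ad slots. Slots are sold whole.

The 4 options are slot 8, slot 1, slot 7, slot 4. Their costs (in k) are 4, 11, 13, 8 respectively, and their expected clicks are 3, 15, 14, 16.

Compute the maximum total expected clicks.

19

Allowing fractional choices, the relaxed optimum would be about 29.6, but ad slots are indivisible.
slot 8 + slot 1: cost 4 + 11 = 15 ≤ 18, expected clicks 3 + 15 = 18.
slot 8 + slot 4: cost 4 + 8 = 12 ≤ 18, expected clicks 3 + 16 = 19.
Best is slot 8 and slot 4 with total expected clicks 19.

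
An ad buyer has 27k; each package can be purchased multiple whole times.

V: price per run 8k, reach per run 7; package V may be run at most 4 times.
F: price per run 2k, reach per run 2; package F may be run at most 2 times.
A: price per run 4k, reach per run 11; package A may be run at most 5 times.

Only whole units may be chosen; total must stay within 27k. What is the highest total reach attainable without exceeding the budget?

59

Take 2×F and 5×A: price 24 ≤ 27, reach 2·2 + 5·11 = 59.
A has the best ratio (11/4) and is taken to its limit of 5; remaining capacity is filled optimally with the others.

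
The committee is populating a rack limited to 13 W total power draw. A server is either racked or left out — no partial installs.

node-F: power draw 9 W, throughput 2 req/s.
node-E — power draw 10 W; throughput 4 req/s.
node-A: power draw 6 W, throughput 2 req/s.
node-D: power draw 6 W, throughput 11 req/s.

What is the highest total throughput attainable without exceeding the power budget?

13

Allowing fractional choices, the relaxed optimum would be about 13.8, but servers are indivisible.
node-A + node-D: power draw 6 + 6 = 12 ≤ 13, throughput 2 + 11 = 13.
node-D: power draw 6 ≤ 13, throughput 11.
Best is node-A and node-D with total throughput 13.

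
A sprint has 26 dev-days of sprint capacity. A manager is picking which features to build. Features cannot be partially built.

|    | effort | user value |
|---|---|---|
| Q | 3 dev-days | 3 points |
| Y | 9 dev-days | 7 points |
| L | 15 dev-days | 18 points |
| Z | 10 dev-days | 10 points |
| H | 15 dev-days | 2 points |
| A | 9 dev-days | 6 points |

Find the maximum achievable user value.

Allowing fractional choices, the relaxed optimum would be about 29.0, but features are indivisible.
Y + L: effort 9 + 15 = 24 ≤ 26, user value 7 + 18 = 25.
L + Z: effort 15 + 10 = 25 ≤ 26, user value 18 + 10 = 28.
L + A: effort 15 + 9 = 24 ≤ 26, user value 18 + 6 = 24.
Best is L and Z with total user value 28.

28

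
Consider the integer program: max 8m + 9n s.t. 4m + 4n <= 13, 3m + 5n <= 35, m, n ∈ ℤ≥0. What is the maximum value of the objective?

(m,n)=(0,3): 4·0+4·3=12≤13, 3·0+5·3=15≤35, objective 27.
(m,n)=(1,2): 4·1+4·2=12≤13, 3·1+5·2=13≤35, objective 26.
Maximum is 27 at (m,n)=(0,3).

27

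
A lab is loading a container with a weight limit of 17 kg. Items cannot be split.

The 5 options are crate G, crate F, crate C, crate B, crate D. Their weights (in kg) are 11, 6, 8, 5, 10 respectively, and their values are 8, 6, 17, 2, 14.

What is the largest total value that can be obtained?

23

Take crate F and crate C: weight 6 + 8 = 14 ≤ 17, value 6 + 17 = 23.
No other feasible combination does better.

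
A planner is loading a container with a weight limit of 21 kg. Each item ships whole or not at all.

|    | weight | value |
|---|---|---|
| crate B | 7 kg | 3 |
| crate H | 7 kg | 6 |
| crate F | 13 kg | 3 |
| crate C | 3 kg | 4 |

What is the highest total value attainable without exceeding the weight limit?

Allowing fractional choices, the relaxed optimum would be about 13.9, but items are indivisible.
crate B + crate H + crate C: weight 7 + 7 + 3 = 17 ≤ 21, value 3 + 6 + 4 = 13.
crate H + crate C: weight 7 + 3 = 10 ≤ 21, value 6 + 4 = 10.
Best is crate B, crate H, and crate C with total value 13.

13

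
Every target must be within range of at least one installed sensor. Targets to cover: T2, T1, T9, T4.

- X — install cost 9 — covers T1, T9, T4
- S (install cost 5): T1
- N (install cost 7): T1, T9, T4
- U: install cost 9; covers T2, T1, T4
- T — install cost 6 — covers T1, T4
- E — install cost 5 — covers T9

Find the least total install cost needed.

14

The greedy cost-per-new-target heuristic would pick N and U for 16, but a cheaper cover exists.
Choose U and E: together they cover T2, T1, T9, T4 — every target.
Total install cost: 9 + 5 = 14.
No cover costs less than 14.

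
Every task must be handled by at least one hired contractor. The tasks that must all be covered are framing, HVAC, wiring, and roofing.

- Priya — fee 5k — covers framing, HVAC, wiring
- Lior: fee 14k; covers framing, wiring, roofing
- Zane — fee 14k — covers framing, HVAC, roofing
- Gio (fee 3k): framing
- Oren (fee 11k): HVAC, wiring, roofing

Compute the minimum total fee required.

14

The greedy cost-per-new-task heuristic would pick Priya and Oren for 16, but a cheaper cover exists.
Choose Gio and Oren: together they cover framing, HVAC, wiring, roofing — every task.
Total fee: 3 + 11 = 14.
No cover costs less than 14.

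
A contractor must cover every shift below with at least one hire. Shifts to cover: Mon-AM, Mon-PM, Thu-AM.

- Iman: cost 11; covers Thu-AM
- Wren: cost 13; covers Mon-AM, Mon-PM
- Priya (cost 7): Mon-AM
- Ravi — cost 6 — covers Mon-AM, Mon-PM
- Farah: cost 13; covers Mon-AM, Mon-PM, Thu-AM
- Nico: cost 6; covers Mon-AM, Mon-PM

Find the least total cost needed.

The greedy cost-per-new-shift heuristic would pick Ravi and Iman for 17, but a cheaper cover exists.
Farah alone covers Mon-AM, Mon-PM, Thu-AM — every shift.
Total cost: 13.
No cover costs less than 13.

13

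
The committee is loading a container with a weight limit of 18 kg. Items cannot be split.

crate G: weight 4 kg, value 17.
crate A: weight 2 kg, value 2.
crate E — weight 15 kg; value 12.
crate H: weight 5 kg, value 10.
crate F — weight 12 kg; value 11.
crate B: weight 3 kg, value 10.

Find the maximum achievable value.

39

crate G + crate H + crate B: weight 4 + 5 + 3 = 12 ≤ 18, value 17 + 10 + 10 = 37.
crate G + crate A + crate F: weight 4 + 2 + 12 = 18 ≤ 18, value 17 + 2 + 11 = 30.
crate G + crate A + crate H + crate B: weight 4 + 2 + 5 + 3 = 14 ≤ 18, value 17 + 2 + 10 + 10 = 39.
Best is crate G, crate A, crate H, and crate B with total value 39.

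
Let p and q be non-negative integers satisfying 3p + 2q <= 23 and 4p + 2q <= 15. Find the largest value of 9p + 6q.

42

Relaxing integrality, the LP optimum is 45.00 at (p,q) = (0, 7.5), which is not an integer point.
(p,q)=(0,7): 3·0+2·7=14≤23, 4·0+2·7=14≤15, objective 42.
(p,q)=(0,6): 3·0+2·6=12≤23, 4·0+2·6=12≤15, objective 36.
No feasible integer point exceeds 42.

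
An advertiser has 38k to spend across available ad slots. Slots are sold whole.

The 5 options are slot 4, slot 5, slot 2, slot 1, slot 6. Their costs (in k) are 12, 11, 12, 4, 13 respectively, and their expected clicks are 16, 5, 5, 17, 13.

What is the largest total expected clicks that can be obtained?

46

slot 4 + slot 2 + slot 1: cost 12 + 12 + 4 = 28 ≤ 38, expected clicks 16 + 5 + 17 = 38.
slot 4 + slot 1 + slot 6: cost 12 + 4 + 13 = 29 ≤ 38, expected clicks 16 + 17 + 13 = 46.
slot 4 + slot 5 + slot 1: cost 12 + 11 + 4 = 27 ≤ 38, expected clicks 16 + 5 + 17 = 38.
Best is slot 4, slot 1, and slot 6 with total expected clicks 46.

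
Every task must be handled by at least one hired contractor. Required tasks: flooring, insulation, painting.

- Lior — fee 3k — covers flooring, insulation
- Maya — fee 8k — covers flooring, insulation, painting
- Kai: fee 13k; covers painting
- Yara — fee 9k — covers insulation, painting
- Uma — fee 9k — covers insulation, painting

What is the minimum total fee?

This is a weighted set-cover instance.
Maya alone covers flooring, insulation, painting — every task.
Total fee: 8.

8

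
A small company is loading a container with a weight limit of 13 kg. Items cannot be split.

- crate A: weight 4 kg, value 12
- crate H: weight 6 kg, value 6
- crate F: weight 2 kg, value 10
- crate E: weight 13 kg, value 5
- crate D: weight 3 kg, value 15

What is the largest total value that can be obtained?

crate H + crate F + crate D: weight 6 + 2 + 3 = 11 ≤ 13, value 6 + 10 + 15 = 31.
crate A + crate H + crate D: weight 4 + 6 + 3 = 13 ≤ 13, value 12 + 6 + 15 = 33.
crate A + crate F + crate D: weight 4 + 2 + 3 = 9 ≤ 13, value 12 + 10 + 15 = 37.
Best is crate A, crate F, and crate D with total value 37.

37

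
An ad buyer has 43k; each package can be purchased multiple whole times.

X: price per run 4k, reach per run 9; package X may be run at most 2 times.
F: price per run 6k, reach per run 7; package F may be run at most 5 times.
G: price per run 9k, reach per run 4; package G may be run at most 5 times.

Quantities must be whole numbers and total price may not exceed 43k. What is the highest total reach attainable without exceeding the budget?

X has the best ratio (9/4); taking only X gives at most 2×9 = 18 (stopped by the supply cap of 2).
Mixing does better — 2×X and 5×F: price 38 ≤ 43, reach 2·9 + 5·7 = 53.

53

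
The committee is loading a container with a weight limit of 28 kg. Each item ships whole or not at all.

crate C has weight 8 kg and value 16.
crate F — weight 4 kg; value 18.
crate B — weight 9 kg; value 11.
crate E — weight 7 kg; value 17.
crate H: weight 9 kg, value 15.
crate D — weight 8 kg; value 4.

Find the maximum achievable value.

crate C + crate F + crate E + crate H: weight 8 + 4 + 7 + 9 = 28 ≤ 28, value 16 + 18 + 17 + 15 = 66.
crate C + crate F + crate B + crate E: weight 8 + 4 + 9 + 7 = 28 ≤ 28, value 16 + 18 + 11 + 17 = 62.
crate C + crate F + crate E + crate D: weight 8 + 4 + 7 + 8 = 27 ≤ 28, value 16 + 18 + 17 + 4 = 55.
Best is crate C, crate F, crate E, and crate H with total value 66.

66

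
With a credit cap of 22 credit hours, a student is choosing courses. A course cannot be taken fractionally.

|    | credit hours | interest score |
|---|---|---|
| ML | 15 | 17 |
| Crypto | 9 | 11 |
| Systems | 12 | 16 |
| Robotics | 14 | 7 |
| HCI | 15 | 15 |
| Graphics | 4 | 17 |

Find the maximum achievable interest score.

34

Allowing fractional choices, the relaxed optimum would be about 40.3, but courses are indivisible.
HCI + Graphics: credit hours 15 + 4 = 19 ≤ 22, interest score 15 + 17 = 32.
ML + Graphics: credit hours 15 + 4 = 19 ≤ 22, interest score 17 + 17 = 34.
Systems + Graphics: credit hours 12 + 4 = 16 ≤ 22, interest score 16 + 17 = 33.
Best is ML and Graphics with total interest score 34.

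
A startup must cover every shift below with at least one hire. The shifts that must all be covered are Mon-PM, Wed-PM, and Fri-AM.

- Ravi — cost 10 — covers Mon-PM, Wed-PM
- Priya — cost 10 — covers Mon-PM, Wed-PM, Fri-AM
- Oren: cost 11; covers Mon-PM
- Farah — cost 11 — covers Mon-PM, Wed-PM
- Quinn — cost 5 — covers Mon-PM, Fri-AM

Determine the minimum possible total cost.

10

This is an integer covering problem.
The greedy cost-per-new-shift heuristic would pick Quinn and Ravi for 15, but a cheaper cover exists.
Priya alone covers Mon-PM, Wed-PM, Fri-AM — every shift.
Total cost: 10.
No cover costs less than 10.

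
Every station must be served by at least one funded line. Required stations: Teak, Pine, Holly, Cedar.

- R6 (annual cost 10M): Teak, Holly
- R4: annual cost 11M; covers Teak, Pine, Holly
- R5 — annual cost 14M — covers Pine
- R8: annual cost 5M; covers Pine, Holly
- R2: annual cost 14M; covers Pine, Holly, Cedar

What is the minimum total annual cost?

24

The greedy cost-per-new-station heuristic would pick R8, R6, and R2 for 29, but a cheaper cover exists.
Choose R6 and R2: together they cover Teak, Pine, Holly, Cedar — every station.
Total annual cost: 10 + 14 = 24.
No cover costs less than 24.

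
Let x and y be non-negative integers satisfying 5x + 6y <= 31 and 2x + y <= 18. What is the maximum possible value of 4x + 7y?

(x,y)=(0,5): 5·0+6·5=30≤31, 2·0+1·5=5≤18, objective 35.
(x,y)=(1,4): 5·1+6·4=29≤31, 2·1+1·4=6≤18, objective 32.
(x,y)=(0,4): 5·0+6·4=24≤31, 2·0+1·4=4≤18, objective 28.
No feasible integer point exceeds 35.

35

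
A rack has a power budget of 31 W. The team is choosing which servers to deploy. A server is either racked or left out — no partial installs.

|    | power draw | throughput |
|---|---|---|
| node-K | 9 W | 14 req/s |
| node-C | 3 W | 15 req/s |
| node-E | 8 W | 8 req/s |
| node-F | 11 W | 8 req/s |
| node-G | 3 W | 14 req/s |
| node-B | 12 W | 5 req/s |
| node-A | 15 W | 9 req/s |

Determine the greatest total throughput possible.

This is an integer program with binary decision variables.
Allowing fractional choices, the relaxed optimum would be about 56.8, but servers are indivisible.
node-K + node-C + node-F + node-G: power draw 9 + 3 + 11 + 3 = 26 ≤ 31, throughput 14 + 15 + 8 + 14 = 51.
node-K + node-C + node-G + node-A: power draw 9 + 3 + 3 + 15 = 30 ≤ 31, throughput 14 + 15 + 14 + 9 = 52.
node-K + node-C + node-E + node-G: power draw 9 + 3 + 8 + 3 = 23 ≤ 31, throughput 14 + 15 + 8 + 14 = 51.
Best is node-K, node-C, node-G, and node-A with total throughput 52.

52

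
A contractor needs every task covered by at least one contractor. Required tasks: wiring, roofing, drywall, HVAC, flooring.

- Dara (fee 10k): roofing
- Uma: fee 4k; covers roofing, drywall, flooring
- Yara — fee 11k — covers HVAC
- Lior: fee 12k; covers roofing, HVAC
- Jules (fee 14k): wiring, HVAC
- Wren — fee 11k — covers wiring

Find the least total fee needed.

This is an integer covering problem.
Choose Uma and Jules: together they cover wiring, roofing, drywall, HVAC, flooring — every task.
Total fee: 4 + 14 = 18.
No cover costs less than 18.

18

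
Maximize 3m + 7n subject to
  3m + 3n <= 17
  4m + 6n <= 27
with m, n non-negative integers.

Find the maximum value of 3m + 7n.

28

Relaxing integrality, the LP optimum is 31.50 at (m,n) = (0, 4.5), which is not an integer point.
(m,n)=(0,4) is feasible, giving 28.
(m,n)=(1,3) is feasible, giving 24.
(m,n)=(0,3) is feasible, giving 21.
The best lattice point is (0,4), giving 28.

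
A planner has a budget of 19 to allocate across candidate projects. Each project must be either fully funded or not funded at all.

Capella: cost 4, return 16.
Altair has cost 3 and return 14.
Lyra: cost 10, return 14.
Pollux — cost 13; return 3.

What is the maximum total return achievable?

44

This is an integer program with binary decision variables.
Allowing fractional choices, the relaxed optimum would be about 44.5, but projects are indivisible.
Capella + Altair: cost 4 + 3 = 7 ≤ 19, return 16 + 14 = 30.
Capella + Lyra: cost 4 + 10 = 14 ≤ 19, return 16 + 14 = 30.
Capella + Altair + Lyra: cost 4 + 3 + 10 = 17 ≤ 19, return 16 + 14 + 14 = 44.
Best is Capella, Altair, and Lyra with total return 44.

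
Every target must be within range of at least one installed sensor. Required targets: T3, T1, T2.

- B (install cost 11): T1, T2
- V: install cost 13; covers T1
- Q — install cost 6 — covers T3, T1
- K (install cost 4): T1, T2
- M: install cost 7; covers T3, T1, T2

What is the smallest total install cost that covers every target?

The greedy cost-per-new-target heuristic would pick K and Q for 10, but a cheaper cover exists.
M alone covers T3, T1, T2 — every target.
Total install cost: 7.
No cover costs less than 7.

7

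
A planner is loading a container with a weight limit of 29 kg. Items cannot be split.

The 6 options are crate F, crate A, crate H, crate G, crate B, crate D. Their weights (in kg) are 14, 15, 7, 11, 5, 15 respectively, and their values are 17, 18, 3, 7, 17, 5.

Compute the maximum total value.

38

crate F + crate H + crate B: weight 14 + 7 + 5 = 26 ≤ 29, value 17 + 3 + 17 = 37.
crate A + crate H + crate B: weight 15 + 7 + 5 = 27 ≤ 29, value 18 + 3 + 17 = 38.
crate A + crate B: weight 15 + 5 = 20 ≤ 29, value 18 + 17 = 35.
Best is crate A, crate H, and crate B with total value 38.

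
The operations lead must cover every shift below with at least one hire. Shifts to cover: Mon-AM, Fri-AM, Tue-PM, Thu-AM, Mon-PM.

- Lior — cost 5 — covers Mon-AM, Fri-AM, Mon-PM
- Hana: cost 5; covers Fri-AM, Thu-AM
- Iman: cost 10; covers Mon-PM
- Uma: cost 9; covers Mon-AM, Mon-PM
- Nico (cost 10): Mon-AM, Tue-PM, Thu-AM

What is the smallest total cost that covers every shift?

The greedy cost-per-new-shift heuristic would pick Lior, Hana, and Nico for 20, but a cheaper cover exists.
Choose Lior and Nico: together they cover Mon-AM, Fri-AM, Tue-PM, Thu-AM, Mon-PM — every shift.
Total cost: 5 + 10 = 15.
No cover costs less than 15.

15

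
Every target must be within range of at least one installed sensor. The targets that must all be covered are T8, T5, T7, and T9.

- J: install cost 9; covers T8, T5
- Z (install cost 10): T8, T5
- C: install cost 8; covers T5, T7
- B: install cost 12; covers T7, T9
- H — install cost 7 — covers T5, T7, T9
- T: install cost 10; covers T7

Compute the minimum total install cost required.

16

Choose J and H: together they cover T8, T5, T7, T9 — every target.
Total install cost: 9 + 7 = 16.
No cover costs less than 16.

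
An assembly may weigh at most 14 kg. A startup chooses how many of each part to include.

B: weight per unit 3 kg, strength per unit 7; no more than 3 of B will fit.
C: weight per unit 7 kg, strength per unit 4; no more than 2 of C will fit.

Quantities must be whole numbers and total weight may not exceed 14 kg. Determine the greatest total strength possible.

Take 3×B: weight 9 ≤ 14, strength 3·7 = 21.
B has the best ratio (7/3) and is taken to its limit of 3; remaining capacity is filled optimally with the others.

21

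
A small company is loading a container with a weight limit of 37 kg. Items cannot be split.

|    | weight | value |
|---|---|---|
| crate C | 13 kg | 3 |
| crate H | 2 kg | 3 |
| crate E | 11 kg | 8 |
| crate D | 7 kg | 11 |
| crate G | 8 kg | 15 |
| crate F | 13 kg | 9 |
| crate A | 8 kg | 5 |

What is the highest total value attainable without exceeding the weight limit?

42

This is a 0-1 knapsack instance.
Allowing fractional choices, the relaxed optimum would be about 43.2, but items are indivisible.
crate D + crate G + crate F + crate A: weight 7 + 8 + 13 + 8 = 36 ≤ 37, value 11 + 15 + 9 + 5 = 40.
crate H + crate E + crate D + crate G + crate A: weight 2 + 11 + 7 + 8 + 8 = 36 ≤ 37, value 3 + 8 + 11 + 15 + 5 = 42.
Best is crate H, crate E, crate D, crate G, and crate A with total value 42.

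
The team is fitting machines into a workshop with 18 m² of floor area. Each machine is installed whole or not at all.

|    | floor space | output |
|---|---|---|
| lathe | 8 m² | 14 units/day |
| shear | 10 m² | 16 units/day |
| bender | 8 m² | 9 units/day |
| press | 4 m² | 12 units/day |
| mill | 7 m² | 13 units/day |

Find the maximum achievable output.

30

This is an integer program with binary decision variables.
shear + press: floor space 10 + 4 = 14 ≤ 18, output 16 + 12 = 28.
shear + mill: floor space 10 + 7 = 17 ≤ 18, output 16 + 13 = 29.
lathe + shear: floor space 8 + 10 = 18 ≤ 18, output 14 + 16 = 30.
Best is lathe and shear with total output 30.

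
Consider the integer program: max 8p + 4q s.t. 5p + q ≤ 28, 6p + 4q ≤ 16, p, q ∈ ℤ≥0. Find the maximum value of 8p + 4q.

20

Relaxing integrality, the LP optimum is 21.33 at (p,q) = (2.67, 0), which is not an integer point.
(p,q)=(2,1): 5·2+1·1=11≤28, 6·2+4·1=16≤16, objective 20.
(p,q)=(1,2): 5·1+1·2=7≤28, 6·1+4·2=14≤16, objective 16.
(p,q)=(2,0): 5·2+1·0=10≤28, 6·2+4·0=12≤16, objective 16.
(p,q)=(1,1): 5·1+1·1=6≤28, 6·1+4·1=10≤16, objective 12.
No feasible integer point exceeds 20.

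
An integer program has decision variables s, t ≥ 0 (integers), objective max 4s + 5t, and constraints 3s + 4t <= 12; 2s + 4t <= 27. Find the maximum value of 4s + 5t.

(s,t)=(4,0): 3·4+4·0=12≤12, 2·4+4·0=8≤27, objective 16.
(s,t)=(3,0): 3·3+4·0=9≤12, 2·3+4·0=6≤27, objective 12.
The best lattice point is (4,0), giving 16.

16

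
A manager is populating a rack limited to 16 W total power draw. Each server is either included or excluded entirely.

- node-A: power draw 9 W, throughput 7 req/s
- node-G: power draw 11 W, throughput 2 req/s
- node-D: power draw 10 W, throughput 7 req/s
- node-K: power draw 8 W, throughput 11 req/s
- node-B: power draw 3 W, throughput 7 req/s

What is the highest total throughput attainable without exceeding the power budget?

18

Allowing fractional choices, the relaxed optimum would be about 21.9, but servers are indivisible.
node-D + node-B: power draw 10 + 3 = 13 ≤ 16, throughput 7 + 7 = 14.
node-A + node-B: power draw 9 + 3 = 12 ≤ 16, throughput 7 + 7 = 14.
node-K + node-B: power draw 8 + 3 = 11 ≤ 16, throughput 11 + 7 = 18.
Best is node-K and node-B with total throughput 18.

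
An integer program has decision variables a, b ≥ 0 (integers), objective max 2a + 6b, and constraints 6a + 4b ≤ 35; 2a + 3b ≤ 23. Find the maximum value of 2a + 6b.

44

The continuous relaxation peaks at (0, 7.67) with value 46.00; rounding to a feasible lattice point costs some objective.
(a,b)=(1,7): 6·1+4·7=34≤35, 2·1+3·7=23≤23, objective 44.
(a,b)=(0,7): 6·0+4·7=28≤35, 2·0+3·7=21≤23, objective 42.
(a,b)=(1,6): 6·1+4·6=30≤35, 2·1+3·6=20≤23, objective 38.
The best lattice point is (1,7), giving 44.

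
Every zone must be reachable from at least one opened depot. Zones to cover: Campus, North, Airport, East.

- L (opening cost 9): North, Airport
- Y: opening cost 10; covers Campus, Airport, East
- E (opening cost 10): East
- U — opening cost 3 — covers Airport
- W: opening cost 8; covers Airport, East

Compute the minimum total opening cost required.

The greedy cost-per-new-zone heuristic would pick U, Y, and L for 22, but a cheaper cover exists.
Choose L and Y: together they cover Campus, North, Airport, East — every zone.
Total opening cost: 9 + 10 = 19.
No cover costs less than 19.

19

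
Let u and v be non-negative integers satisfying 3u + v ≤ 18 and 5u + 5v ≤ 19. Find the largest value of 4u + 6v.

(u,v)=(0,3): 3·0+1·3=3≤18, 5·0+5·3=15≤19, objective 18.
(u,v)=(1,2): 3·1+1·2=5≤18, 5·1+5·2=15≤19, objective 16.
(u,v)=(0,2): 3·0+1·2=2≤18, 5·0+5·2=10≤19, objective 12.
Maximum is 18 at (u,v)=(0,3).

18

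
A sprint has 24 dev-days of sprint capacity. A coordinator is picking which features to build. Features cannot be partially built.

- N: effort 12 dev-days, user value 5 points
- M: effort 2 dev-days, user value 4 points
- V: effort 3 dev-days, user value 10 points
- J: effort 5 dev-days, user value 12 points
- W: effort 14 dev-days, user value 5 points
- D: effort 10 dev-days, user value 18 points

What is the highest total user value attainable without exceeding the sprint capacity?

44

Treat it as a binary knapsack problem.
Take M, V, J, and D: effort 2 + 3 + 5 + 10 = 20 ≤ 24, user value 4 + 10 + 12 + 18 = 44.
No other feasible combination does better.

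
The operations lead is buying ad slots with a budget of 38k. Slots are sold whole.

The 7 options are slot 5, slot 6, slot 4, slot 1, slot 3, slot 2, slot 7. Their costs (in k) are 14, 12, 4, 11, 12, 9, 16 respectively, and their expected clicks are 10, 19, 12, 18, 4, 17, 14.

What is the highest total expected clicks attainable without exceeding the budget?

This is an integer program with binary decision variables.
Allowing fractional choices, the relaxed optimum would be about 67.8, but ad slots are indivisible.
slot 6 + slot 4 + slot 1 + slot 2: cost 12 + 4 + 11 + 9 = 36 ≤ 38, expected clicks 19 + 12 + 18 + 17 = 66.
slot 6 + slot 1 + slot 2: cost 12 + 11 + 9 = 32 ≤ 38, expected clicks 19 + 18 + 17 = 54.
slot 5 + slot 4 + slot 1 + slot 2: cost 14 + 4 + 11 + 9 = 38 ≤ 38, expected clicks 10 + 12 + 18 + 17 = 57.
Best is slot 6, slot 4, slot 1, and slot 2 with total expected clicks 66.

66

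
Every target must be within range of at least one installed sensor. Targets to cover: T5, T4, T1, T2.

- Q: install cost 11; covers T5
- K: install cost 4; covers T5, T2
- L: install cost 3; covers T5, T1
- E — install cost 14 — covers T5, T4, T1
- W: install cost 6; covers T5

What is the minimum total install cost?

The greedy cost-per-new-target heuristic would pick L, K, and E for 21, but a cheaper cover exists.
Choose K and E: together they cover T5, T4, T1, T2 — every target.
Total install cost: 4 + 14 = 18.
No cover costs less than 18.

18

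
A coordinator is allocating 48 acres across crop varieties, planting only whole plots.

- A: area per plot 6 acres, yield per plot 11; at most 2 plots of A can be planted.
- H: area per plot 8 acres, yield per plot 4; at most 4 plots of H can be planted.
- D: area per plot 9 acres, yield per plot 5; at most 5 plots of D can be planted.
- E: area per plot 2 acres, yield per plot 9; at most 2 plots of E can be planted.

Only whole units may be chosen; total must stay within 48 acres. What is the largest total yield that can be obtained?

2×A, 3×D, and 2×E: area 43 ≤ 48, yield 2·11 + 3·5 + 2·9 = 55.
2×A, 4×H, and 2×E: area 48 ≤ 48, yield 2·11 + 4·4 + 2·9 = 56.
Best is 56.

56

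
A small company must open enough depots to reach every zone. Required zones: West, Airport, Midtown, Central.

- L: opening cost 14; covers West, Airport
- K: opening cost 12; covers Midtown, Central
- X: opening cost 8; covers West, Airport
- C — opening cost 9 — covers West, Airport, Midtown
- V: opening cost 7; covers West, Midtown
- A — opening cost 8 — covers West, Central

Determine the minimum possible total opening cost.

17

Choose C and A: together they cover West, Airport, Midtown, Central — every zone.
Total opening cost: 9 + 8 = 17.
No cover costs less than 17.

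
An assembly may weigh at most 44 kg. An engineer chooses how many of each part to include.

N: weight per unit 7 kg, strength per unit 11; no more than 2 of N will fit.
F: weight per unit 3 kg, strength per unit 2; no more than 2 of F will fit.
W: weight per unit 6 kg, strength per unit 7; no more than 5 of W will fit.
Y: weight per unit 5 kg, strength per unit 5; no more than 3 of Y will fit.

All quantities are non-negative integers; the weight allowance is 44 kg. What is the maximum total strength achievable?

57

2×N, 4×W, and 1×Y: weight 43 ≤ 44, strength 2·11 + 4·7 + 1·5 = 55.
2×N and 5×W: weight 44 ≤ 44, strength 2·11 + 5·7 = 57.
Best is 57.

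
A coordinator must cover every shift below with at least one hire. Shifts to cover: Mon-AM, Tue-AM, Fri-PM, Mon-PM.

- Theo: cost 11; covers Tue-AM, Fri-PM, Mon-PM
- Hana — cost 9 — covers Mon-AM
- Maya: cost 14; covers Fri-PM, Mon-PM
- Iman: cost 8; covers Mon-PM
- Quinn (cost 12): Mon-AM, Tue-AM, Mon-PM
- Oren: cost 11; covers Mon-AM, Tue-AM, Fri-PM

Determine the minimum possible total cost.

19

The greedy cost-per-new-shift heuristic would pick Theo and Hana for 20, but a cheaper cover exists.
Choose Iman and Oren: together they cover Mon-AM, Tue-AM, Fri-PM, Mon-PM — every shift.
Total cost: 8 + 11 = 19.
No cover costs less than 19.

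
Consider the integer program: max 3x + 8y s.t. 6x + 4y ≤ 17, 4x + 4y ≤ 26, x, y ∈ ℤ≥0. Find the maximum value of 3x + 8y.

32

The continuous relaxation peaks at (0, 4.25) with value 34.00; rounding to a feasible lattice point costs some objective.
(x,y)=(0,4) is feasible, giving 32.
(x,y)=(0,3) is feasible, giving 24.
The best lattice point is (0,4), giving 32.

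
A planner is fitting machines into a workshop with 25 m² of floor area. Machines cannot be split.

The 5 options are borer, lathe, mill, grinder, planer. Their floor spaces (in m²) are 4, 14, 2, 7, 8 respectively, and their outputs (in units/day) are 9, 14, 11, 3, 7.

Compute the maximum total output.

34

Allowing fractional choices, the relaxed optimum would be about 38.4, but machines are indivisible.
borer + lathe + mill: floor space 4 + 14 + 2 = 20 ≤ 25, output 9 + 14 + 11 = 34.
lathe + mill + planer: floor space 14 + 2 + 8 = 24 ≤ 25, output 14 + 11 + 7 = 32.
borer + mill + grinder + planer: floor space 4 + 2 + 7 + 8 = 21 ≤ 25, output 9 + 11 + 3 + 7 = 30.
Best is borer, lathe, and mill with total output 34.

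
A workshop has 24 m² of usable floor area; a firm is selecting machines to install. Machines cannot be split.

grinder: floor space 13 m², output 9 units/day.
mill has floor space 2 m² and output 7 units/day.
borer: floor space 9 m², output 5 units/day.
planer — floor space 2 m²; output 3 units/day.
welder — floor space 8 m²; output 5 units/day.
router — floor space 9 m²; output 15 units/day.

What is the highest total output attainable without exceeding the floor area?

mill + borer + planer + router: floor space 2 + 9 + 2 + 9 = 22 ≤ 24, output 7 + 5 + 3 + 15 = 30.
grinder + mill + router: floor space 13 + 2 + 9 = 24 ≤ 24, output 9 + 7 + 15 = 31.
mill + planer + welder + router: floor space 2 + 2 + 8 + 9 = 21 ≤ 24, output 7 + 3 + 5 + 15 = 30.
Best is grinder, mill, and router with total output 31.

31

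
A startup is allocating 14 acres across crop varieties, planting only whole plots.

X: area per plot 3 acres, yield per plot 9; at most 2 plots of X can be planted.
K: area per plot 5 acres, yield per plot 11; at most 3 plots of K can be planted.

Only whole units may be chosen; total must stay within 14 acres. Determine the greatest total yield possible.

31

X has the best ratio (9/3); taking only X gives at most 2×9 = 18 (stopped by the supply cap of 2).
Mixing does better — 1×X and 2×K: area 13 ≤ 14, yield 1·9 + 2·11 = 31.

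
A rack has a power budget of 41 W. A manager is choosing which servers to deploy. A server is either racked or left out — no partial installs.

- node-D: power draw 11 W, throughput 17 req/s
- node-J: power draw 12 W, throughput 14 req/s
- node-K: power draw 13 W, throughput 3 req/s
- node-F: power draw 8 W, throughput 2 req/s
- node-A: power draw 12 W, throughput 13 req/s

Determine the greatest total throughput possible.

Take node-D, node-J, and node-A: power draw 11 + 12 + 12 = 35 ≤ 41, throughput 17 + 14 + 13 = 44.
No other feasible combination does better.

44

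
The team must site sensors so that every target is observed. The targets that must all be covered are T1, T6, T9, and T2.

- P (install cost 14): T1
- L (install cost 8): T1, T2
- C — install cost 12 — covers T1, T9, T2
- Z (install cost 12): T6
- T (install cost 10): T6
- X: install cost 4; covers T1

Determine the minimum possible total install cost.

22

Choose C and T: together they cover T1, T6, T9, T2 — every target.
Total install cost: 12 + 10 = 22.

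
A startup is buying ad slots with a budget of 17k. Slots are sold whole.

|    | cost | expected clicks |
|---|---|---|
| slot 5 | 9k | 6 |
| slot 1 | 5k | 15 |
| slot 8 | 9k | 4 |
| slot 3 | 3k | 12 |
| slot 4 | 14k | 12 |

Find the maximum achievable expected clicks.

This is a 0-1 knapsack instance.
slot 5 + slot 1 + slot 3: cost 9 + 5 + 3 = 17 ≤ 17, expected clicks 6 + 15 + 12 = 33.
slot 1 + slot 8 + slot 3: cost 5 + 9 + 3 = 17 ≤ 17, expected clicks 15 + 4 + 12 = 31.
Best is slot 5, slot 1, and slot 3 with total expected clicks 33.

33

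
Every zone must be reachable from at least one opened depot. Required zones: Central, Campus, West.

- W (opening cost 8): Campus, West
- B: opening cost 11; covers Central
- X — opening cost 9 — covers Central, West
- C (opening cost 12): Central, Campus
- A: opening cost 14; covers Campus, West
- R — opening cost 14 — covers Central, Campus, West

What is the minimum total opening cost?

The greedy cost-per-new-zone heuristic would pick W and X for 17, but a cheaper cover exists.
R alone covers Central, Campus, West — every zone.
Total opening cost: 14.
No cover costs less than 14.

14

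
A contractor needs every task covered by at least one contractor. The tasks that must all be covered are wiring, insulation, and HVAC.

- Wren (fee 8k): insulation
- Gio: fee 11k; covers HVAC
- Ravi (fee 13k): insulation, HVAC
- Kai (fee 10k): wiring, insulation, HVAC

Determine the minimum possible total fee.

10

This is a weighted set-cover instance.
Kai alone covers wiring, insulation, HVAC — every task.
Total fee: 10.
No cover costs less than 10.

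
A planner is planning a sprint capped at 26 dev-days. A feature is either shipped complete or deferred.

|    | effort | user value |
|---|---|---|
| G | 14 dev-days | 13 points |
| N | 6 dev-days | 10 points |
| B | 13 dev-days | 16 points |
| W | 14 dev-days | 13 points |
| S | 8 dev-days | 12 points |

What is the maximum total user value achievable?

28

Allowing fractional choices, the relaxed optimum would be about 36.8, but features are indivisible.
B + S: effort 13 + 8 = 21 ≤ 26, user value 16 + 12 = 28.
G + S: effort 14 + 8 = 22 ≤ 26, user value 13 + 12 = 25.
N + B: effort 6 + 13 = 19 ≤ 26, user value 10 + 16 = 26.
Best is B and S with total user value 28.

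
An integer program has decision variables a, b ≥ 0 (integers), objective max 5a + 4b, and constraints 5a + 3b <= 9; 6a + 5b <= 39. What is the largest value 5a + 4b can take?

(a,b)=(0,3) is feasible, giving 12.
(a,b)=(0,2) is feasible, giving 8.
The best lattice point is (0,3), giving 12.

12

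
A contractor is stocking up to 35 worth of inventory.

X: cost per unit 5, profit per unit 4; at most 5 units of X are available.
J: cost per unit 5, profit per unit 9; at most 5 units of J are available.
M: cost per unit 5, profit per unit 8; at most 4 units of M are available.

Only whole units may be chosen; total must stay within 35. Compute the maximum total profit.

61

Take 5×J and 2×M: cost 35 ≤ 35, profit 5·9 + 2·8 = 61.
J has the best ratio (9/5) and is taken to its limit of 5; remaining capacity is filled optimally with the others.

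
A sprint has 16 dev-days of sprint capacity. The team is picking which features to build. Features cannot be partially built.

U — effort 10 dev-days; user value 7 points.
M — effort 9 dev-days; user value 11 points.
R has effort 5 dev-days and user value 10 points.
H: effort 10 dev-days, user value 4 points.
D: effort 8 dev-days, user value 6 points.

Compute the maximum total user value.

This is an integer program with binary decision variables.
Allowing fractional choices, the relaxed optimum would be about 22.5, but features are indivisible.
M + R: effort 9 + 5 = 14 ≤ 16, user value 11 + 10 = 21.
U + R: effort 10 + 5 = 15 ≤ 16, user value 7 + 10 = 17.
Best is M and R with total user value 21.

21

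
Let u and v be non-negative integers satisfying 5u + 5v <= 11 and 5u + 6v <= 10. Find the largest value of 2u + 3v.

4

(u,v)=(2,0) is feasible, giving 4.
(u,v)=(0,1) is feasible, giving 3.
(u,v)=(1,0) is feasible, giving 2.
Maximum is 4 at (u,v)=(2,0).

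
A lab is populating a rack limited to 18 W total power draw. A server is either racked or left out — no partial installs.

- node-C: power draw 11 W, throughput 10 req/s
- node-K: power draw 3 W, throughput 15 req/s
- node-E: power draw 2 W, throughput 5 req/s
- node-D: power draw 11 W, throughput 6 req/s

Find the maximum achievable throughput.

30

node-C + node-K: power draw 11 + 3 = 14 ≤ 18, throughput 10 + 15 = 25.
node-K + node-E + node-D: power draw 3 + 2 + 11 = 16 ≤ 18, throughput 15 + 5 + 6 = 26.
node-C + node-K + node-E: power draw 11 + 3 + 2 = 16 ≤ 18, throughput 10 + 15 + 5 = 30.
Best is node-C, node-K, and node-E with total throughput 30.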